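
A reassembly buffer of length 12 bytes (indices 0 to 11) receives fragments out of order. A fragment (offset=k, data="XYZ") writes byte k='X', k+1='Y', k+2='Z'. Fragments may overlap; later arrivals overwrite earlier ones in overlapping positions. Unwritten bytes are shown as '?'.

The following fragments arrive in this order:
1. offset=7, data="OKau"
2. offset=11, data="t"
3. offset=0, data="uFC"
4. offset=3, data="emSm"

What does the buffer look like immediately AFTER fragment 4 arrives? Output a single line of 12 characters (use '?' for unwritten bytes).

Answer: uFCemSmOKaut

Derivation:
Fragment 1: offset=7 data="OKau" -> buffer=???????OKau?
Fragment 2: offset=11 data="t" -> buffer=???????OKaut
Fragment 3: offset=0 data="uFC" -> buffer=uFC????OKaut
Fragment 4: offset=3 data="emSm" -> buffer=uFCemSmOKaut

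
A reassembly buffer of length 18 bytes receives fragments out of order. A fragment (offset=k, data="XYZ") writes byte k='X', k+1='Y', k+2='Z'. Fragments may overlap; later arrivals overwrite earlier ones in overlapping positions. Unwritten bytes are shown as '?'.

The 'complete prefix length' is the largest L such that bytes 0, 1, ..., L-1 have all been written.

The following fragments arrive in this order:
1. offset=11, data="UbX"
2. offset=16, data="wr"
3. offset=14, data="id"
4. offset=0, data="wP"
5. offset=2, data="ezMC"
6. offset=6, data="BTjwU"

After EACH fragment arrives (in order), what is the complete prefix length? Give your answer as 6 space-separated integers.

Fragment 1: offset=11 data="UbX" -> buffer=???????????UbX???? -> prefix_len=0
Fragment 2: offset=16 data="wr" -> buffer=???????????UbX??wr -> prefix_len=0
Fragment 3: offset=14 data="id" -> buffer=???????????UbXidwr -> prefix_len=0
Fragment 4: offset=0 data="wP" -> buffer=wP?????????UbXidwr -> prefix_len=2
Fragment 5: offset=2 data="ezMC" -> buffer=wPezMC?????UbXidwr -> prefix_len=6
Fragment 6: offset=6 data="BTjwU" -> buffer=wPezMCBTjwUUbXidwr -> prefix_len=18

Answer: 0 0 0 2 6 18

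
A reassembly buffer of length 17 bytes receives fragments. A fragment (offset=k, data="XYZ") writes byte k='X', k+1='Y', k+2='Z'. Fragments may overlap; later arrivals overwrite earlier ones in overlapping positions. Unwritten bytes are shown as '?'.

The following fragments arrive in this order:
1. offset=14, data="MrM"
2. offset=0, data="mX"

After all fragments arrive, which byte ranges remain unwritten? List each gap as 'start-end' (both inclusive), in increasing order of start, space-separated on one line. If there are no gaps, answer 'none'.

Fragment 1: offset=14 len=3
Fragment 2: offset=0 len=2
Gaps: 2-13

Answer: 2-13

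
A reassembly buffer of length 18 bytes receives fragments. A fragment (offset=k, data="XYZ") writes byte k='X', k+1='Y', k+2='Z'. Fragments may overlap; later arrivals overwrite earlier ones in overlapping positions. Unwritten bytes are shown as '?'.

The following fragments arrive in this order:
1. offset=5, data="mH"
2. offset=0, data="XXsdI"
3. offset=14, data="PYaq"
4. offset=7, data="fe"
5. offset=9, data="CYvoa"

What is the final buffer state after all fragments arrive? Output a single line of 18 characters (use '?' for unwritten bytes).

Fragment 1: offset=5 data="mH" -> buffer=?????mH???????????
Fragment 2: offset=0 data="XXsdI" -> buffer=XXsdImH???????????
Fragment 3: offset=14 data="PYaq" -> buffer=XXsdImH???????PYaq
Fragment 4: offset=7 data="fe" -> buffer=XXsdImHfe?????PYaq
Fragment 5: offset=9 data="CYvoa" -> buffer=XXsdImHfeCYvoaPYaq

Answer: XXsdImHfeCYvoaPYaq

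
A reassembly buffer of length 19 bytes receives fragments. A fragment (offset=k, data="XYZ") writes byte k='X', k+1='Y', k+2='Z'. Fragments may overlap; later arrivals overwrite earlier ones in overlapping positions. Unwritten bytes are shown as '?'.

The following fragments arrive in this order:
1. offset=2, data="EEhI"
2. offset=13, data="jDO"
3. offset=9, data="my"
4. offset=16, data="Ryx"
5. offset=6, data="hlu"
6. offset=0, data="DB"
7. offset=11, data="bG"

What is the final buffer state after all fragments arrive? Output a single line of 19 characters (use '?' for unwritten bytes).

Fragment 1: offset=2 data="EEhI" -> buffer=??EEhI?????????????
Fragment 2: offset=13 data="jDO" -> buffer=??EEhI???????jDO???
Fragment 3: offset=9 data="my" -> buffer=??EEhI???my??jDO???
Fragment 4: offset=16 data="Ryx" -> buffer=??EEhI???my??jDORyx
Fragment 5: offset=6 data="hlu" -> buffer=??EEhIhlumy??jDORyx
Fragment 6: offset=0 data="DB" -> buffer=DBEEhIhlumy??jDORyx
Fragment 7: offset=11 data="bG" -> buffer=DBEEhIhlumybGjDORyx

Answer: DBEEhIhlumybGjDORyx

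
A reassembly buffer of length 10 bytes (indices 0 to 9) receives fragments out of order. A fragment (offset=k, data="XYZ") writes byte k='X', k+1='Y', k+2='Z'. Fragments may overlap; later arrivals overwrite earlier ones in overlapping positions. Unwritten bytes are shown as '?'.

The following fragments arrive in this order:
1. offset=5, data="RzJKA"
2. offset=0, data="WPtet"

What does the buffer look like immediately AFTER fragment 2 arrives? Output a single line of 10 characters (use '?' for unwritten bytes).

Fragment 1: offset=5 data="RzJKA" -> buffer=?????RzJKA
Fragment 2: offset=0 data="WPtet" -> buffer=WPtetRzJKA

Answer: WPtetRzJKA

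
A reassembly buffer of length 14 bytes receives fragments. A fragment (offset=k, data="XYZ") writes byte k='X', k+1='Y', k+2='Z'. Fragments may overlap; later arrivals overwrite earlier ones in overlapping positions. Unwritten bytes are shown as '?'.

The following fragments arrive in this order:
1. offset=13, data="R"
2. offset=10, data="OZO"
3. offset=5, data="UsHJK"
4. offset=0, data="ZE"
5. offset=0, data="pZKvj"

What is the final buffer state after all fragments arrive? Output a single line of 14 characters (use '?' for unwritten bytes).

Fragment 1: offset=13 data="R" -> buffer=?????????????R
Fragment 2: offset=10 data="OZO" -> buffer=??????????OZOR
Fragment 3: offset=5 data="UsHJK" -> buffer=?????UsHJKOZOR
Fragment 4: offset=0 data="ZE" -> buffer=ZE???UsHJKOZOR
Fragment 5: offset=0 data="pZKvj" -> buffer=pZKvjUsHJKOZOR

Answer: pZKvjUsHJKOZOR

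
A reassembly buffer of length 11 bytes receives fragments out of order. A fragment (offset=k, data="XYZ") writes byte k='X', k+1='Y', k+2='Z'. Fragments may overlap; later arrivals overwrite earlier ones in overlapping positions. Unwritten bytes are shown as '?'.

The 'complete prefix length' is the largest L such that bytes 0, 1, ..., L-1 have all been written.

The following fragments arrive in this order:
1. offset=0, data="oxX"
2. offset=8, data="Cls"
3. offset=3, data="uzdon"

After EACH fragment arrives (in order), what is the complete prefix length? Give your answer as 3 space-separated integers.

Fragment 1: offset=0 data="oxX" -> buffer=oxX???????? -> prefix_len=3
Fragment 2: offset=8 data="Cls" -> buffer=oxX?????Cls -> prefix_len=3
Fragment 3: offset=3 data="uzdon" -> buffer=oxXuzdonCls -> prefix_len=11

Answer: 3 3 11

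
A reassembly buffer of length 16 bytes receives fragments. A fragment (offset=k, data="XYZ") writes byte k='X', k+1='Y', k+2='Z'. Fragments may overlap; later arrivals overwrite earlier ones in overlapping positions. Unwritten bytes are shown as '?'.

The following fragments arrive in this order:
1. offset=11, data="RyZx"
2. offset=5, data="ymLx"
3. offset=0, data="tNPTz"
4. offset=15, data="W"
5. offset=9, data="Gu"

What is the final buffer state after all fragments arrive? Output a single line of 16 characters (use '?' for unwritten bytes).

Fragment 1: offset=11 data="RyZx" -> buffer=???????????RyZx?
Fragment 2: offset=5 data="ymLx" -> buffer=?????ymLx??RyZx?
Fragment 3: offset=0 data="tNPTz" -> buffer=tNPTzymLx??RyZx?
Fragment 4: offset=15 data="W" -> buffer=tNPTzymLx??RyZxW
Fragment 5: offset=9 data="Gu" -> buffer=tNPTzymLxGuRyZxW

Answer: tNPTzymLxGuRyZxW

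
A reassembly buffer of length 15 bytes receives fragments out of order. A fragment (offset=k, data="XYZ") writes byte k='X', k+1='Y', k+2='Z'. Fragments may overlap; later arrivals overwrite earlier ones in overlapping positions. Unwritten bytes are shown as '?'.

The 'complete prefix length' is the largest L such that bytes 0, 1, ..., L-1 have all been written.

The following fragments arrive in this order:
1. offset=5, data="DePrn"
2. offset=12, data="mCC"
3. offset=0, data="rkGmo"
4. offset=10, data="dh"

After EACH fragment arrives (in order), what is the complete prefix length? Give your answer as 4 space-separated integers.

Fragment 1: offset=5 data="DePrn" -> buffer=?????DePrn????? -> prefix_len=0
Fragment 2: offset=12 data="mCC" -> buffer=?????DePrn??mCC -> prefix_len=0
Fragment 3: offset=0 data="rkGmo" -> buffer=rkGmoDePrn??mCC -> prefix_len=10
Fragment 4: offset=10 data="dh" -> buffer=rkGmoDePrndhmCC -> prefix_len=15

Answer: 0 0 10 15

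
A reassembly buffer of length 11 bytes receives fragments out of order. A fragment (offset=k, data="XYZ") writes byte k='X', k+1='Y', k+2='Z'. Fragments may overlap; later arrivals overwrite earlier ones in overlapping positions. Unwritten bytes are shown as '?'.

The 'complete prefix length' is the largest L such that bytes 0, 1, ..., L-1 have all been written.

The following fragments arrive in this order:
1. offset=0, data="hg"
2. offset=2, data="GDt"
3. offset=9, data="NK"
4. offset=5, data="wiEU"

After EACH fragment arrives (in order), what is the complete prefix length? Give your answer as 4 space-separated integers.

Fragment 1: offset=0 data="hg" -> buffer=hg????????? -> prefix_len=2
Fragment 2: offset=2 data="GDt" -> buffer=hgGDt?????? -> prefix_len=5
Fragment 3: offset=9 data="NK" -> buffer=hgGDt????NK -> prefix_len=5
Fragment 4: offset=5 data="wiEU" -> buffer=hgGDtwiEUNK -> prefix_len=11

Answer: 2 5 5 11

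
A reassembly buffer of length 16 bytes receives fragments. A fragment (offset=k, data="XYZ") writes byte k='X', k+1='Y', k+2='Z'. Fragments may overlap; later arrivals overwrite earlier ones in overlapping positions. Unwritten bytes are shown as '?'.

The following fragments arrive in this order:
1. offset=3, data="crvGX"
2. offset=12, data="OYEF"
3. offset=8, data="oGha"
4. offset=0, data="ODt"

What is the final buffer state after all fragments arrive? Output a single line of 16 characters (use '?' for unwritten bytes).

Answer: ODtcrvGXoGhaOYEF

Derivation:
Fragment 1: offset=3 data="crvGX" -> buffer=???crvGX????????
Fragment 2: offset=12 data="OYEF" -> buffer=???crvGX????OYEF
Fragment 3: offset=8 data="oGha" -> buffer=???crvGXoGhaOYEF
Fragment 4: offset=0 data="ODt" -> buffer=ODtcrvGXoGhaOYEF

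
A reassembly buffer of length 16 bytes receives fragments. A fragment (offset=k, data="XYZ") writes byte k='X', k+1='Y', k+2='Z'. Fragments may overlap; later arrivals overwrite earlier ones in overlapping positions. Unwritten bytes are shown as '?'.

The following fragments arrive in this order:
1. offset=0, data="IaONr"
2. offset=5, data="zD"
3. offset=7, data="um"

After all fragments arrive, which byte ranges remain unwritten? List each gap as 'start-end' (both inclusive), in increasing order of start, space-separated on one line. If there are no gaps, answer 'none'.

Answer: 9-15

Derivation:
Fragment 1: offset=0 len=5
Fragment 2: offset=5 len=2
Fragment 3: offset=7 len=2
Gaps: 9-15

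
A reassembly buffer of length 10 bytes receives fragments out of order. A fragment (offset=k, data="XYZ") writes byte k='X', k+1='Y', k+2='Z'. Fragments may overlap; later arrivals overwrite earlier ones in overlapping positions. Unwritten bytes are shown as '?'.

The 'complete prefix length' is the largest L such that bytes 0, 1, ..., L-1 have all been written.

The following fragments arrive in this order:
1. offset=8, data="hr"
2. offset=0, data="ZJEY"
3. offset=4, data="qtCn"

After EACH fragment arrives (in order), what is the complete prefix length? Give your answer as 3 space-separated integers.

Fragment 1: offset=8 data="hr" -> buffer=????????hr -> prefix_len=0
Fragment 2: offset=0 data="ZJEY" -> buffer=ZJEY????hr -> prefix_len=4
Fragment 3: offset=4 data="qtCn" -> buffer=ZJEYqtCnhr -> prefix_len=10

Answer: 0 4 10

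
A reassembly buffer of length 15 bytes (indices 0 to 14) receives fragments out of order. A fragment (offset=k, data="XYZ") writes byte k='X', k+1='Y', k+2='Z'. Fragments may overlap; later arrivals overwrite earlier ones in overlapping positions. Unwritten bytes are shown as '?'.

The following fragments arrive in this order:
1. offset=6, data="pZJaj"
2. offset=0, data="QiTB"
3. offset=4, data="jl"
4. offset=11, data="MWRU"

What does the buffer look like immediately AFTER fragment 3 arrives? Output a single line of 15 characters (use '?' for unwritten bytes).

Fragment 1: offset=6 data="pZJaj" -> buffer=??????pZJaj????
Fragment 2: offset=0 data="QiTB" -> buffer=QiTB??pZJaj????
Fragment 3: offset=4 data="jl" -> buffer=QiTBjlpZJaj????

Answer: QiTBjlpZJaj????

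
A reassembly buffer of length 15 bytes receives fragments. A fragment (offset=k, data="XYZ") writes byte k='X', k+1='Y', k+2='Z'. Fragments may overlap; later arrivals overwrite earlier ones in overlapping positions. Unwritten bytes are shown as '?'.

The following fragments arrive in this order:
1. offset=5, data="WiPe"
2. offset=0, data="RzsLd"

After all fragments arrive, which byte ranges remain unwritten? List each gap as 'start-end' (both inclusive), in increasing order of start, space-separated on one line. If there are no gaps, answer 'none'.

Fragment 1: offset=5 len=4
Fragment 2: offset=0 len=5
Gaps: 9-14

Answer: 9-14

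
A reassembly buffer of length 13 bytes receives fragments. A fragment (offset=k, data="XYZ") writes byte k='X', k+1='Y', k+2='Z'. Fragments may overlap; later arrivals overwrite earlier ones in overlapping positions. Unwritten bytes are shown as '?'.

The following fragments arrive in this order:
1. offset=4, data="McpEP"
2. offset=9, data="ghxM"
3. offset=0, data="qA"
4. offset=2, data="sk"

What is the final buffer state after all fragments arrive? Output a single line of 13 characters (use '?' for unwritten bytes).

Answer: qAskMcpEPghxM

Derivation:
Fragment 1: offset=4 data="McpEP" -> buffer=????McpEP????
Fragment 2: offset=9 data="ghxM" -> buffer=????McpEPghxM
Fragment 3: offset=0 data="qA" -> buffer=qA??McpEPghxM
Fragment 4: offset=2 data="sk" -> buffer=qAskMcpEPghxM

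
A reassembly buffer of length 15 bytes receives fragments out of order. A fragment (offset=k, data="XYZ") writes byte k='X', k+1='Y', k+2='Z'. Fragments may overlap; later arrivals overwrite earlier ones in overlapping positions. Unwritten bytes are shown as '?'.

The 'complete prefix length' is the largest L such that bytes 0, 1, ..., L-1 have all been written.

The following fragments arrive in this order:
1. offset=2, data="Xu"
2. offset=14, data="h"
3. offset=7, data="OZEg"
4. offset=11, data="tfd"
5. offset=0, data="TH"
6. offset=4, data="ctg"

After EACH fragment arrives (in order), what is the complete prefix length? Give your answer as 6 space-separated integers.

Answer: 0 0 0 0 4 15

Derivation:
Fragment 1: offset=2 data="Xu" -> buffer=??Xu??????????? -> prefix_len=0
Fragment 2: offset=14 data="h" -> buffer=??Xu??????????h -> prefix_len=0
Fragment 3: offset=7 data="OZEg" -> buffer=??Xu???OZEg???h -> prefix_len=0
Fragment 4: offset=11 data="tfd" -> buffer=??Xu???OZEgtfdh -> prefix_len=0
Fragment 5: offset=0 data="TH" -> buffer=THXu???OZEgtfdh -> prefix_len=4
Fragment 6: offset=4 data="ctg" -> buffer=THXuctgOZEgtfdh -> prefix_len=15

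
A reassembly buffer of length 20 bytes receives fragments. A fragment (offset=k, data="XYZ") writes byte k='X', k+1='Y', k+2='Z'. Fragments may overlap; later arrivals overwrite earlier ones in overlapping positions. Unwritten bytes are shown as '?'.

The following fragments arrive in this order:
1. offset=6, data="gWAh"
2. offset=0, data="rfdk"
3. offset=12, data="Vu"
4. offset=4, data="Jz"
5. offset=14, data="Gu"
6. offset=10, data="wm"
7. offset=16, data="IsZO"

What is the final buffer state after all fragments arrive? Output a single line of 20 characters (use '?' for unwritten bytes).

Fragment 1: offset=6 data="gWAh" -> buffer=??????gWAh??????????
Fragment 2: offset=0 data="rfdk" -> buffer=rfdk??gWAh??????????
Fragment 3: offset=12 data="Vu" -> buffer=rfdk??gWAh??Vu??????
Fragment 4: offset=4 data="Jz" -> buffer=rfdkJzgWAh??Vu??????
Fragment 5: offset=14 data="Gu" -> buffer=rfdkJzgWAh??VuGu????
Fragment 6: offset=10 data="wm" -> buffer=rfdkJzgWAhwmVuGu????
Fragment 7: offset=16 data="IsZO" -> buffer=rfdkJzgWAhwmVuGuIsZO

Answer: rfdkJzgWAhwmVuGuIsZO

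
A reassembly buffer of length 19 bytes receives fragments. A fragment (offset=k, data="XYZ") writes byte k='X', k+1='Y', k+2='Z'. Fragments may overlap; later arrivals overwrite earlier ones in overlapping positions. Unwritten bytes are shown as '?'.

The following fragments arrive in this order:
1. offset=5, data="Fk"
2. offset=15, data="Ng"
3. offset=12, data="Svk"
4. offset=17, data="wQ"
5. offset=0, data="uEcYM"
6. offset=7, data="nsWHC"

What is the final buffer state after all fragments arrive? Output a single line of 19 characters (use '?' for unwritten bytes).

Answer: uEcYMFknsWHCSvkNgwQ

Derivation:
Fragment 1: offset=5 data="Fk" -> buffer=?????Fk????????????
Fragment 2: offset=15 data="Ng" -> buffer=?????Fk????????Ng??
Fragment 3: offset=12 data="Svk" -> buffer=?????Fk?????SvkNg??
Fragment 4: offset=17 data="wQ" -> buffer=?????Fk?????SvkNgwQ
Fragment 5: offset=0 data="uEcYM" -> buffer=uEcYMFk?????SvkNgwQ
Fragment 6: offset=7 data="nsWHC" -> buffer=uEcYMFknsWHCSvkNgwQ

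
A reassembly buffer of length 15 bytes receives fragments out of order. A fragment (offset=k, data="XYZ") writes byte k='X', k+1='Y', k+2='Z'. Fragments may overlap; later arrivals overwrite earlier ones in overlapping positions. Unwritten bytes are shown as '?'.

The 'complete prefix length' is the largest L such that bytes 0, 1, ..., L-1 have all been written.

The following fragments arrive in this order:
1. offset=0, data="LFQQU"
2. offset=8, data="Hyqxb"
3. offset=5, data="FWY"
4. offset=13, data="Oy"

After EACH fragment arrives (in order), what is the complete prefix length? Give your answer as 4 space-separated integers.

Fragment 1: offset=0 data="LFQQU" -> buffer=LFQQU?????????? -> prefix_len=5
Fragment 2: offset=8 data="Hyqxb" -> buffer=LFQQU???Hyqxb?? -> prefix_len=5
Fragment 3: offset=5 data="FWY" -> buffer=LFQQUFWYHyqxb?? -> prefix_len=13
Fragment 4: offset=13 data="Oy" -> buffer=LFQQUFWYHyqxbOy -> prefix_len=15

Answer: 5 5 13 15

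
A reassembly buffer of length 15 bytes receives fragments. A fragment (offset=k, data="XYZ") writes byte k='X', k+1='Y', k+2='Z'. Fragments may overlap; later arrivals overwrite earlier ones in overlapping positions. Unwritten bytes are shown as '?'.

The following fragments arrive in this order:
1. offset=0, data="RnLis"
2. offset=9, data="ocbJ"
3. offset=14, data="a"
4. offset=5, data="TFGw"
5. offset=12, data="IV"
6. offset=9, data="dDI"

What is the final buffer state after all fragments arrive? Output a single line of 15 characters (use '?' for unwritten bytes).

Fragment 1: offset=0 data="RnLis" -> buffer=RnLis??????????
Fragment 2: offset=9 data="ocbJ" -> buffer=RnLis????ocbJ??
Fragment 3: offset=14 data="a" -> buffer=RnLis????ocbJ?a
Fragment 4: offset=5 data="TFGw" -> buffer=RnLisTFGwocbJ?a
Fragment 5: offset=12 data="IV" -> buffer=RnLisTFGwocbIVa
Fragment 6: offset=9 data="dDI" -> buffer=RnLisTFGwdDIIVa

Answer: RnLisTFGwdDIIVa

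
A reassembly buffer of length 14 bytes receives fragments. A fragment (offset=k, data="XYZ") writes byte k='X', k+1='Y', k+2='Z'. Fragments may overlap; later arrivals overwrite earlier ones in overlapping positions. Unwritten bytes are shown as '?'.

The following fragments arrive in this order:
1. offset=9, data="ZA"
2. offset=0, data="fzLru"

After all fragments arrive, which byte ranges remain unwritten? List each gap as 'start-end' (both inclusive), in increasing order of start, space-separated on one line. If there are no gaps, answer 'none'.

Fragment 1: offset=9 len=2
Fragment 2: offset=0 len=5
Gaps: 5-8 11-13

Answer: 5-8 11-13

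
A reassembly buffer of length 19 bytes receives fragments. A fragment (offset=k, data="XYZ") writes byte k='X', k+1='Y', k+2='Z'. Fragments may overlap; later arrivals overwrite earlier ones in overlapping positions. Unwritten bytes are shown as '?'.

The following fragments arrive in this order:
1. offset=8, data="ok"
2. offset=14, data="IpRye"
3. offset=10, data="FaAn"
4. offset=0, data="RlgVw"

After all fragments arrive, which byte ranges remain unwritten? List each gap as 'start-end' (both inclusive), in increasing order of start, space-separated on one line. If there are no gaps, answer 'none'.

Answer: 5-7

Derivation:
Fragment 1: offset=8 len=2
Fragment 2: offset=14 len=5
Fragment 3: offset=10 len=4
Fragment 4: offset=0 len=5
Gaps: 5-7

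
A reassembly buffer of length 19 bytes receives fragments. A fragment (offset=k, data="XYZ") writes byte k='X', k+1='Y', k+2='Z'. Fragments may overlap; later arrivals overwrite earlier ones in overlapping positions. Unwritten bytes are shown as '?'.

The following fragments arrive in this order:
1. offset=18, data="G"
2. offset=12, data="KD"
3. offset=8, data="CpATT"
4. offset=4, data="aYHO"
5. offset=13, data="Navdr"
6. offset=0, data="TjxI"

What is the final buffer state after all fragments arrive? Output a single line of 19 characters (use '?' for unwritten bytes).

Answer: TjxIaYHOCpATTNavdrG

Derivation:
Fragment 1: offset=18 data="G" -> buffer=??????????????????G
Fragment 2: offset=12 data="KD" -> buffer=????????????KD????G
Fragment 3: offset=8 data="CpATT" -> buffer=????????CpATTD????G
Fragment 4: offset=4 data="aYHO" -> buffer=????aYHOCpATTD????G
Fragment 5: offset=13 data="Navdr" -> buffer=????aYHOCpATTNavdrG
Fragment 6: offset=0 data="TjxI" -> buffer=TjxIaYHOCpATTNavdrG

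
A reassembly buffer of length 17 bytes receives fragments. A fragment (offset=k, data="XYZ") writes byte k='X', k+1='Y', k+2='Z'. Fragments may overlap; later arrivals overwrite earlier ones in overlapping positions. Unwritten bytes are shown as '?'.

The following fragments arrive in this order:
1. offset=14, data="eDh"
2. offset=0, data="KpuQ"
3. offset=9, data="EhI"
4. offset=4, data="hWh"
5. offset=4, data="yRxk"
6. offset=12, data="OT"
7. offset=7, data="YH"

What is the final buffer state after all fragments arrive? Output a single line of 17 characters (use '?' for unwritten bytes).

Fragment 1: offset=14 data="eDh" -> buffer=??????????????eDh
Fragment 2: offset=0 data="KpuQ" -> buffer=KpuQ??????????eDh
Fragment 3: offset=9 data="EhI" -> buffer=KpuQ?????EhI??eDh
Fragment 4: offset=4 data="hWh" -> buffer=KpuQhWh??EhI??eDh
Fragment 5: offset=4 data="yRxk" -> buffer=KpuQyRxk?EhI??eDh
Fragment 6: offset=12 data="OT" -> buffer=KpuQyRxk?EhIOTeDh
Fragment 7: offset=7 data="YH" -> buffer=KpuQyRxYHEhIOTeDh

Answer: KpuQyRxYHEhIOTeDh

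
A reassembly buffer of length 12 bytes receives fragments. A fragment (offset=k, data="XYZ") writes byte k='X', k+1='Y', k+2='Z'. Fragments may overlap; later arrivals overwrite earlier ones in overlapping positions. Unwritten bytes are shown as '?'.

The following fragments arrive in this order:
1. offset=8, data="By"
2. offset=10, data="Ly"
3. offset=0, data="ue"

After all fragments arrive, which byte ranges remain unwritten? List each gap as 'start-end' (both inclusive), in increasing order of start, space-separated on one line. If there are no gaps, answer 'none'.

Answer: 2-7

Derivation:
Fragment 1: offset=8 len=2
Fragment 2: offset=10 len=2
Fragment 3: offset=0 len=2
Gaps: 2-7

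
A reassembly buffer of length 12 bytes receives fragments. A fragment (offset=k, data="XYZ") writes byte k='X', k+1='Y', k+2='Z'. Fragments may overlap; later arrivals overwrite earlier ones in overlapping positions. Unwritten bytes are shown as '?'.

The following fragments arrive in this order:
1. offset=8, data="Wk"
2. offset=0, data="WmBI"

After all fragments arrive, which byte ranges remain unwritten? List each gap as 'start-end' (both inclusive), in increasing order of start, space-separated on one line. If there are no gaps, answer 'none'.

Answer: 4-7 10-11

Derivation:
Fragment 1: offset=8 len=2
Fragment 2: offset=0 len=4
Gaps: 4-7 10-11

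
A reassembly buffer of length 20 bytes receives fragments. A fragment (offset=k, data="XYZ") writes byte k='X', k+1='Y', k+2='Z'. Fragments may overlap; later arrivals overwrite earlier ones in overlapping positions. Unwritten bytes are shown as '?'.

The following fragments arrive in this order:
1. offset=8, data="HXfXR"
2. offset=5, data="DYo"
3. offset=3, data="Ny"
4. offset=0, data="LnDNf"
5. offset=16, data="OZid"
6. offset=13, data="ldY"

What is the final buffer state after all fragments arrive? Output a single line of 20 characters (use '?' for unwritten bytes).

Answer: LnDNfDYoHXfXRldYOZid

Derivation:
Fragment 1: offset=8 data="HXfXR" -> buffer=????????HXfXR???????
Fragment 2: offset=5 data="DYo" -> buffer=?????DYoHXfXR???????
Fragment 3: offset=3 data="Ny" -> buffer=???NyDYoHXfXR???????
Fragment 4: offset=0 data="LnDNf" -> buffer=LnDNfDYoHXfXR???????
Fragment 5: offset=16 data="OZid" -> buffer=LnDNfDYoHXfXR???OZid
Fragment 6: offset=13 data="ldY" -> buffer=LnDNfDYoHXfXRldYOZid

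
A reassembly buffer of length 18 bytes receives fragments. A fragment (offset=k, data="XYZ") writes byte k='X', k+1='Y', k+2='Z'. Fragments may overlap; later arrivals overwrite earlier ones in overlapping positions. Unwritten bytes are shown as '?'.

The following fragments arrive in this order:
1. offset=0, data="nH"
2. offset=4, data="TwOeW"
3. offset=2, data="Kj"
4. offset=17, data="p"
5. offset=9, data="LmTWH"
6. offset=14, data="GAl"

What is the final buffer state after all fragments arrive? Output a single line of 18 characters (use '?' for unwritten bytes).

Answer: nHKjTwOeWLmTWHGAlp

Derivation:
Fragment 1: offset=0 data="nH" -> buffer=nH????????????????
Fragment 2: offset=4 data="TwOeW" -> buffer=nH??TwOeW?????????
Fragment 3: offset=2 data="Kj" -> buffer=nHKjTwOeW?????????
Fragment 4: offset=17 data="p" -> buffer=nHKjTwOeW????????p
Fragment 5: offset=9 data="LmTWH" -> buffer=nHKjTwOeWLmTWH???p
Fragment 6: offset=14 data="GAl" -> buffer=nHKjTwOeWLmTWHGAlp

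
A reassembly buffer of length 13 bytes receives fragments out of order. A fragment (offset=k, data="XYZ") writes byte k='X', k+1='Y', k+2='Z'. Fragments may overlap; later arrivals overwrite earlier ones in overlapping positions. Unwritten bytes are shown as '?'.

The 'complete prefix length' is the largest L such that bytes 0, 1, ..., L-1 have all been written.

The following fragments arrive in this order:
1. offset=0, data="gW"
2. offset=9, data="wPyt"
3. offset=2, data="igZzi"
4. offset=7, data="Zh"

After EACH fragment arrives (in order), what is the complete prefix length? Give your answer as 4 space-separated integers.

Fragment 1: offset=0 data="gW" -> buffer=gW??????????? -> prefix_len=2
Fragment 2: offset=9 data="wPyt" -> buffer=gW???????wPyt -> prefix_len=2
Fragment 3: offset=2 data="igZzi" -> buffer=gWigZzi??wPyt -> prefix_len=7
Fragment 4: offset=7 data="Zh" -> buffer=gWigZziZhwPyt -> prefix_len=13

Answer: 2 2 7 13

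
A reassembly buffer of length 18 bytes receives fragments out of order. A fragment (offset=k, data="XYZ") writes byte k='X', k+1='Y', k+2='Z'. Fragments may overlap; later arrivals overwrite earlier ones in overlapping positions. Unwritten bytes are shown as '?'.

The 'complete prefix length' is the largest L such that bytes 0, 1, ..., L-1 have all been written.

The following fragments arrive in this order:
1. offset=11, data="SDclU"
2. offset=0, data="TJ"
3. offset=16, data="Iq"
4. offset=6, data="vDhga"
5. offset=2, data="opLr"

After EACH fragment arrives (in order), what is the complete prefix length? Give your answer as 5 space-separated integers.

Answer: 0 2 2 2 18

Derivation:
Fragment 1: offset=11 data="SDclU" -> buffer=???????????SDclU?? -> prefix_len=0
Fragment 2: offset=0 data="TJ" -> buffer=TJ?????????SDclU?? -> prefix_len=2
Fragment 3: offset=16 data="Iq" -> buffer=TJ?????????SDclUIq -> prefix_len=2
Fragment 4: offset=6 data="vDhga" -> buffer=TJ????vDhgaSDclUIq -> prefix_len=2
Fragment 5: offset=2 data="opLr" -> buffer=TJopLrvDhgaSDclUIq -> prefix_len=18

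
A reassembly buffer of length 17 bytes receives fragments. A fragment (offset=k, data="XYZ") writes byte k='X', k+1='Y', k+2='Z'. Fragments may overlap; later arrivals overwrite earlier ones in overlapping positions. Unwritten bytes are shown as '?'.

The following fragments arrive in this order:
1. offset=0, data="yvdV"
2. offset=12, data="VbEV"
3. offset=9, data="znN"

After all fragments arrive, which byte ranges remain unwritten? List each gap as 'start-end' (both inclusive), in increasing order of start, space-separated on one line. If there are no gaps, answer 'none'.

Fragment 1: offset=0 len=4
Fragment 2: offset=12 len=4
Fragment 3: offset=9 len=3
Gaps: 4-8 16-16

Answer: 4-8 16-16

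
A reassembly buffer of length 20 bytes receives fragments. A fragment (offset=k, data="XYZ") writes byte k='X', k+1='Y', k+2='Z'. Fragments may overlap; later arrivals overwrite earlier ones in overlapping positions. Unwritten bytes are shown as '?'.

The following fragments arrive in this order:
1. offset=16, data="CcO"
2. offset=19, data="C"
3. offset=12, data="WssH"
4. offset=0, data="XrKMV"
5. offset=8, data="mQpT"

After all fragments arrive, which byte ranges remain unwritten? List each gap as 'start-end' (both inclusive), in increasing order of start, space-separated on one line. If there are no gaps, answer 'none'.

Fragment 1: offset=16 len=3
Fragment 2: offset=19 len=1
Fragment 3: offset=12 len=4
Fragment 4: offset=0 len=5
Fragment 5: offset=8 len=4
Gaps: 5-7

Answer: 5-7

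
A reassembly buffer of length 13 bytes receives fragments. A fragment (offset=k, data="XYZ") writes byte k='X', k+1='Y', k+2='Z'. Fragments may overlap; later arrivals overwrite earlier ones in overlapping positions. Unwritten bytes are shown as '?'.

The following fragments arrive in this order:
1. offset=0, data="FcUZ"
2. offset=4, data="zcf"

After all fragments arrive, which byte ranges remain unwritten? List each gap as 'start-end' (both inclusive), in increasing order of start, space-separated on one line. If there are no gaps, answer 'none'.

Fragment 1: offset=0 len=4
Fragment 2: offset=4 len=3
Gaps: 7-12

Answer: 7-12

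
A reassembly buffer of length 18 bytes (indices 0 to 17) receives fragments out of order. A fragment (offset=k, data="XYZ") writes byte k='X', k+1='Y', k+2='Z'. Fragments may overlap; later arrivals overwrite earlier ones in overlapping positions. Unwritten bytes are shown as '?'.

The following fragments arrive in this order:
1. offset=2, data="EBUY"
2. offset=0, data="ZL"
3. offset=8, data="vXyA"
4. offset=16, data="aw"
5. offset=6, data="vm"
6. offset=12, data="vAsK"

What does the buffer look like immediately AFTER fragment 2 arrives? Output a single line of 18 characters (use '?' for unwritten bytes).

Answer: ZLEBUY????????????

Derivation:
Fragment 1: offset=2 data="EBUY" -> buffer=??EBUY????????????
Fragment 2: offset=0 data="ZL" -> buffer=ZLEBUY????????????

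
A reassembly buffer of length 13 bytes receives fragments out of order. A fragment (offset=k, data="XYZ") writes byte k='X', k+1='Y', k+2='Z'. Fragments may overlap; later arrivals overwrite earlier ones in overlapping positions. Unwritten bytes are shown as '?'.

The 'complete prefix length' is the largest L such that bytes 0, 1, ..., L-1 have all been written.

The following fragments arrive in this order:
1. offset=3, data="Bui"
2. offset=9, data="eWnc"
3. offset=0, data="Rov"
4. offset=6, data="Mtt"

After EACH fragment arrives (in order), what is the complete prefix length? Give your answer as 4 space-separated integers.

Answer: 0 0 6 13

Derivation:
Fragment 1: offset=3 data="Bui" -> buffer=???Bui??????? -> prefix_len=0
Fragment 2: offset=9 data="eWnc" -> buffer=???Bui???eWnc -> prefix_len=0
Fragment 3: offset=0 data="Rov" -> buffer=RovBui???eWnc -> prefix_len=6
Fragment 4: offset=6 data="Mtt" -> buffer=RovBuiMtteWnc -> prefix_len=13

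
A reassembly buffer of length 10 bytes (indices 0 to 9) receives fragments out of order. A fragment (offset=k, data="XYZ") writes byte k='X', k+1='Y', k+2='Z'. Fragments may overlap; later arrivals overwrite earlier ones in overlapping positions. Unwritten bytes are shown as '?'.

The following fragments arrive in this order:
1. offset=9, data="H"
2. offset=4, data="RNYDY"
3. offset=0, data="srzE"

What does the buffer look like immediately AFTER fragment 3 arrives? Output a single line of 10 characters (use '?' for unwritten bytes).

Answer: srzERNYDYH

Derivation:
Fragment 1: offset=9 data="H" -> buffer=?????????H
Fragment 2: offset=4 data="RNYDY" -> buffer=????RNYDYH
Fragment 3: offset=0 data="srzE" -> buffer=srzERNYDYH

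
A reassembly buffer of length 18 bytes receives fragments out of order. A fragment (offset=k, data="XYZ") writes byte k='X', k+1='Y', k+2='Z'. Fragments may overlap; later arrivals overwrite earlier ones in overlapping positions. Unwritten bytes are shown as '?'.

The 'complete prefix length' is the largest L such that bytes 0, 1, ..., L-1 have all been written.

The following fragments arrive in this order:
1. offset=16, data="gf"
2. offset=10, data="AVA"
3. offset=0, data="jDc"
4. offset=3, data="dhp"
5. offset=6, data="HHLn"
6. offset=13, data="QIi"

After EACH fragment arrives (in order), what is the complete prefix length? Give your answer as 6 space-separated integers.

Answer: 0 0 3 6 13 18

Derivation:
Fragment 1: offset=16 data="gf" -> buffer=????????????????gf -> prefix_len=0
Fragment 2: offset=10 data="AVA" -> buffer=??????????AVA???gf -> prefix_len=0
Fragment 3: offset=0 data="jDc" -> buffer=jDc???????AVA???gf -> prefix_len=3
Fragment 4: offset=3 data="dhp" -> buffer=jDcdhp????AVA???gf -> prefix_len=6
Fragment 5: offset=6 data="HHLn" -> buffer=jDcdhpHHLnAVA???gf -> prefix_len=13
Fragment 6: offset=13 data="QIi" -> buffer=jDcdhpHHLnAVAQIigf -> prefix_len=18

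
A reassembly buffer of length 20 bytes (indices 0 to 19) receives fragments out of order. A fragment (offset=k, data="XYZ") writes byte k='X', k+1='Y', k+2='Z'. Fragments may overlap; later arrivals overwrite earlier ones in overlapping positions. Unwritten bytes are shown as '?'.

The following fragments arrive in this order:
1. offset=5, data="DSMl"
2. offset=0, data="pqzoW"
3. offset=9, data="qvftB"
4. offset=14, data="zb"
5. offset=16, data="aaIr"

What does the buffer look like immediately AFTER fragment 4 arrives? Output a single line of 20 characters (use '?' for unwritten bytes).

Answer: pqzoWDSMlqvftBzb????

Derivation:
Fragment 1: offset=5 data="DSMl" -> buffer=?????DSMl???????????
Fragment 2: offset=0 data="pqzoW" -> buffer=pqzoWDSMl???????????
Fragment 3: offset=9 data="qvftB" -> buffer=pqzoWDSMlqvftB??????
Fragment 4: offset=14 data="zb" -> buffer=pqzoWDSMlqvftBzb????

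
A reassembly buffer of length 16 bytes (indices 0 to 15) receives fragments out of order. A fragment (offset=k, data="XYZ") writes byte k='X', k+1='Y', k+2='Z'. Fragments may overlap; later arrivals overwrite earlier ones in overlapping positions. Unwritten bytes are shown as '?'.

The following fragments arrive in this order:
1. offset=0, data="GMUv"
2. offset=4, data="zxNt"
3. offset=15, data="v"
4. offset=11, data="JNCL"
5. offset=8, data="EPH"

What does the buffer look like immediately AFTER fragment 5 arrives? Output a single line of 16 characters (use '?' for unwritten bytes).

Fragment 1: offset=0 data="GMUv" -> buffer=GMUv????????????
Fragment 2: offset=4 data="zxNt" -> buffer=GMUvzxNt????????
Fragment 3: offset=15 data="v" -> buffer=GMUvzxNt???????v
Fragment 4: offset=11 data="JNCL" -> buffer=GMUvzxNt???JNCLv
Fragment 5: offset=8 data="EPH" -> buffer=GMUvzxNtEPHJNCLv

Answer: GMUvzxNtEPHJNCLv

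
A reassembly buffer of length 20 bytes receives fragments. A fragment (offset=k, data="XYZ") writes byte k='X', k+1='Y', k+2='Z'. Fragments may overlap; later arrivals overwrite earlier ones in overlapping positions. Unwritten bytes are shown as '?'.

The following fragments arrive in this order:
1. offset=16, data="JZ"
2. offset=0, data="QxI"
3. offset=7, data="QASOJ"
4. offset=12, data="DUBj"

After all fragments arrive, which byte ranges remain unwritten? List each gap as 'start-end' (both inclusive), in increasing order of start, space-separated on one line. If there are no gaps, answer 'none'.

Fragment 1: offset=16 len=2
Fragment 2: offset=0 len=3
Fragment 3: offset=7 len=5
Fragment 4: offset=12 len=4
Gaps: 3-6 18-19

Answer: 3-6 18-19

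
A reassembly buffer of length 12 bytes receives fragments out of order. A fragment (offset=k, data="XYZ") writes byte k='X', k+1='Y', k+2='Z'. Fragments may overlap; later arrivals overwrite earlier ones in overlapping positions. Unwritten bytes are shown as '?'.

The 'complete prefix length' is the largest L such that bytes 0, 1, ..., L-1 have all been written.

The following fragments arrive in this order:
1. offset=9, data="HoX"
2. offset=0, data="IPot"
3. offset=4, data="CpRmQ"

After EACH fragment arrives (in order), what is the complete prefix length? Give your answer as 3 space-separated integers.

Answer: 0 4 12

Derivation:
Fragment 1: offset=9 data="HoX" -> buffer=?????????HoX -> prefix_len=0
Fragment 2: offset=0 data="IPot" -> buffer=IPot?????HoX -> prefix_len=4
Fragment 3: offset=4 data="CpRmQ" -> buffer=IPotCpRmQHoX -> prefix_len=12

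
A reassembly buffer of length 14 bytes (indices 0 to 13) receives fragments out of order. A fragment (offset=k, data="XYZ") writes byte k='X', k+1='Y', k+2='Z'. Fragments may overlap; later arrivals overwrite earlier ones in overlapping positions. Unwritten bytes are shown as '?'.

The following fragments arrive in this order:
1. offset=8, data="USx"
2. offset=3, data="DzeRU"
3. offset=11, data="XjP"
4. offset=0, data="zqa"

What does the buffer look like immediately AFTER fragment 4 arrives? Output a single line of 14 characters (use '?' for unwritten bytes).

Fragment 1: offset=8 data="USx" -> buffer=????????USx???
Fragment 2: offset=3 data="DzeRU" -> buffer=???DzeRUUSx???
Fragment 3: offset=11 data="XjP" -> buffer=???DzeRUUSxXjP
Fragment 4: offset=0 data="zqa" -> buffer=zqaDzeRUUSxXjP

Answer: zqaDzeRUUSxXjP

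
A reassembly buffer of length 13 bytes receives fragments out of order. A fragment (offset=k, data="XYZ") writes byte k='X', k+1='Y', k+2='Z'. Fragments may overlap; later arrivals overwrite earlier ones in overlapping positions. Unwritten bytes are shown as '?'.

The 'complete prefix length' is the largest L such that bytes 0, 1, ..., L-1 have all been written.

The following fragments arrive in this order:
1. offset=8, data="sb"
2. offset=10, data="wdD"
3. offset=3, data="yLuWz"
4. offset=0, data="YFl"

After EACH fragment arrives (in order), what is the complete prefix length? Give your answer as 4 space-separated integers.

Answer: 0 0 0 13

Derivation:
Fragment 1: offset=8 data="sb" -> buffer=????????sb??? -> prefix_len=0
Fragment 2: offset=10 data="wdD" -> buffer=????????sbwdD -> prefix_len=0
Fragment 3: offset=3 data="yLuWz" -> buffer=???yLuWzsbwdD -> prefix_len=0
Fragment 4: offset=0 data="YFl" -> buffer=YFlyLuWzsbwdD -> prefix_len=13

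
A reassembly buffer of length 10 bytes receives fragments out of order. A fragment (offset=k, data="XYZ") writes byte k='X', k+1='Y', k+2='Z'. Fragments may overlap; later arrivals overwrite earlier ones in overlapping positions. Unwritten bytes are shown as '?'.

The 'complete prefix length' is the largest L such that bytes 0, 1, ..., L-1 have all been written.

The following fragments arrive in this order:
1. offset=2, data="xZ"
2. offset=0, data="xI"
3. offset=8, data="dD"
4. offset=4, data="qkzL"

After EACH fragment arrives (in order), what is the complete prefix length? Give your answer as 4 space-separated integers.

Fragment 1: offset=2 data="xZ" -> buffer=??xZ?????? -> prefix_len=0
Fragment 2: offset=0 data="xI" -> buffer=xIxZ?????? -> prefix_len=4
Fragment 3: offset=8 data="dD" -> buffer=xIxZ????dD -> prefix_len=4
Fragment 4: offset=4 data="qkzL" -> buffer=xIxZqkzLdD -> prefix_len=10

Answer: 0 4 4 10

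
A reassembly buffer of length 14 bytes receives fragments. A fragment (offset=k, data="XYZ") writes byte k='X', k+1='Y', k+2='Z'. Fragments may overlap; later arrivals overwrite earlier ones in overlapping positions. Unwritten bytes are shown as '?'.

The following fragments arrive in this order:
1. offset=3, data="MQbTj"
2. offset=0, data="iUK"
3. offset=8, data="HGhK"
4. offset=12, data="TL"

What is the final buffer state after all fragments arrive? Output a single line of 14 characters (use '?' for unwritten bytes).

Fragment 1: offset=3 data="MQbTj" -> buffer=???MQbTj??????
Fragment 2: offset=0 data="iUK" -> buffer=iUKMQbTj??????
Fragment 3: offset=8 data="HGhK" -> buffer=iUKMQbTjHGhK??
Fragment 4: offset=12 data="TL" -> buffer=iUKMQbTjHGhKTL

Answer: iUKMQbTjHGhKTL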